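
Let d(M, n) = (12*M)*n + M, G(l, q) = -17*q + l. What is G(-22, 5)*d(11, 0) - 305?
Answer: -1482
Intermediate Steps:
G(l, q) = l - 17*q
d(M, n) = M + 12*M*n (d(M, n) = 12*M*n + M = M + 12*M*n)
G(-22, 5)*d(11, 0) - 305 = (-22 - 17*5)*(11*(1 + 12*0)) - 305 = (-22 - 85)*(11*(1 + 0)) - 305 = -1177 - 305 = -1482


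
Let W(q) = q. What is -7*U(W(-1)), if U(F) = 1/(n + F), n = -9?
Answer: 7/10 ≈ 0.70000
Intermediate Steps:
U(F) = 1/(-9 + F)
-7*U(W(-1)) = -7/(-9 - 1) = -7/(-10) = -7*(-⅒) = 7/10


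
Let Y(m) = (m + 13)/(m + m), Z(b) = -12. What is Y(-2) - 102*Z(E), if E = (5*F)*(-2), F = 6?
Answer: 4885/4 ≈ 1221.3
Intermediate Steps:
E = -60 (E = (5*6)*(-2) = 30*(-2) = -60)
Y(m) = (13 + m)/(2*m) (Y(m) = (13 + m)/((2*m)) = (13 + m)*(1/(2*m)) = (13 + m)/(2*m))
Y(-2) - 102*Z(E) = (½)*(13 - 2)/(-2) - 102*(-12) = (½)*(-½)*11 + 1224 = -11/4 + 1224 = 4885/4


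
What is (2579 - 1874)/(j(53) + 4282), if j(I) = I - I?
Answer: 705/4282 ≈ 0.16464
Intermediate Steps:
j(I) = 0
(2579 - 1874)/(j(53) + 4282) = (2579 - 1874)/(0 + 4282) = 705/4282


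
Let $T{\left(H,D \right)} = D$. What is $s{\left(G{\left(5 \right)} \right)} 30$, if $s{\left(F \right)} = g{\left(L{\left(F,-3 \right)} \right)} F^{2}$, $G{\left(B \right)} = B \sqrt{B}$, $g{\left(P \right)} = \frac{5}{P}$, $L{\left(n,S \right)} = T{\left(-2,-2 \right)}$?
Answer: $-9375$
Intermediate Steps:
$L{\left(n,S \right)} = -2$
$G{\left(B \right)} = B^{\frac{3}{2}}$
$s{\left(F \right)} = - \frac{5 F^{2}}{2}$ ($s{\left(F \right)} = \frac{5}{-2} F^{2} = 5 \left(- \frac{1}{2}\right) F^{2} = - \frac{5 F^{2}}{2}$)
$s{\left(G{\left(5 \right)} \right)} 30 = - \frac{5 \left(5^{\frac{3}{2}}\right)^{2}}{2} \cdot 30 = - \frac{5 \left(5 \sqrt{5}\right)^{2}}{2} \cdot 30 = \left(- \frac{5}{2}\right) 125 \cdot 30 = \left(- \frac{625}{2}\right) 30 = -9375$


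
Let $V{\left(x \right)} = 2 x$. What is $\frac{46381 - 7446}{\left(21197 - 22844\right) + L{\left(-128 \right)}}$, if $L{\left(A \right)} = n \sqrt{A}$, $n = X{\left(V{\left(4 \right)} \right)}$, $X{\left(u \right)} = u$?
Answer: $- \frac{64125945}{2720801} - \frac{2491840 i \sqrt{2}}{2720801} \approx -23.569 - 1.2952 i$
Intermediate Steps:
$n = 8$ ($n = 2 \cdot 4 = 8$)
$L{\left(A \right)} = 8 \sqrt{A}$
$\frac{46381 - 7446}{\left(21197 - 22844\right) + L{\left(-128 \right)}} = \frac{46381 - 7446}{\left(21197 - 22844\right) + 8 \sqrt{-128}} = \frac{38935}{-1647 + 8 \cdot 8 i \sqrt{2}} = \frac{38935}{-1647 + 64 i \sqrt{2}}$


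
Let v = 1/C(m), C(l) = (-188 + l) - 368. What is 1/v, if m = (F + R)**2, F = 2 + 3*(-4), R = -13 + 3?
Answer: -156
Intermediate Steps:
R = -10
F = -10 (F = 2 - 12 = -10)
m = 400 (m = (-10 - 10)**2 = (-20)**2 = 400)
C(l) = -556 + l
v = -1/156 (v = 1/(-556 + 400) = 1/(-156) = -1/156 ≈ -0.0064103)
1/v = 1/(-1/156) = -156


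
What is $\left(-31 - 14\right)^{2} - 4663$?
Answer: $-2638$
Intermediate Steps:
$\left(-31 - 14\right)^{2} - 4663 = \left(-45\right)^{2} - 4663 = 2025 - 4663 = -2638$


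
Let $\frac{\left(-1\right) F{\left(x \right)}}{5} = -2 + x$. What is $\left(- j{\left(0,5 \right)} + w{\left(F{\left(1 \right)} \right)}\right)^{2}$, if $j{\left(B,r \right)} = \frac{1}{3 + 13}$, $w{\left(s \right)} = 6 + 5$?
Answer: $\frac{30625}{256} \approx 119.63$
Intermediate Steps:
$F{\left(x \right)} = 10 - 5 x$ ($F{\left(x \right)} = - 5 \left(-2 + x\right) = 10 - 5 x$)
$w{\left(s \right)} = 11$
$j{\left(B,r \right)} = \frac{1}{16}$
$\left(- j{\left(0,5 \right)} + w{\left(F{\left(1 \right)} \right)}\right)^{2} = \left(\left(-1\right) \frac{1}{16} + 11\right)^{2} = \left(- \frac{1}{16} + 11\right)^{2} = \left(\frac{175}{16}\right)^{2} = \frac{30625}{256}$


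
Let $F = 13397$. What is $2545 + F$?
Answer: $15942$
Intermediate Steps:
$2545 + F = 2545 + 13397 = 15942$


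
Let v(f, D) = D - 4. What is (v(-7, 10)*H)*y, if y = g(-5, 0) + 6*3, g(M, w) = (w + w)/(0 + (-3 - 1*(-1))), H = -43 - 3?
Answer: -4968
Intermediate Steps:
v(f, D) = -4 + D
H = -46
g(M, w) = -w (g(M, w) = (2*w)/(0 + (-3 + 1)) = (2*w)/(0 - 2) = (2*w)/(-2) = (2*w)*(-1/2) = -w)
y = 18 (y = -1*0 + 6*3 = 0 + 18 = 18)
(v(-7, 10)*H)*y = ((-4 + 10)*(-46))*18 = (6*(-46))*18 = -276*18 = -4968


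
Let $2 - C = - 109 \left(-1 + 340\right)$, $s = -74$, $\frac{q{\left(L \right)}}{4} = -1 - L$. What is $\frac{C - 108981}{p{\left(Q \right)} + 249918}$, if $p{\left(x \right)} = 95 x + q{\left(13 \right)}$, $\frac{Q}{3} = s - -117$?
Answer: $- \frac{72028}{262117} \approx -0.27479$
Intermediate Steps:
$q{\left(L \right)} = -4 - 4 L$ ($q{\left(L \right)} = 4 \left(-1 - L\right) = -4 - 4 L$)
$Q = 129$ ($Q = 3 \left(-74 - -117\right) = 3 \left(-74 + 117\right) = 3 \cdot 43 = 129$)
$C = 36953$ ($C = 2 - - 109 \left(-1 + 340\right) = 2 - \left(-109\right) 339 = 2 - -36951 = 2 + 36951 = 36953$)
$p{\left(x \right)} = -56 + 95 x$ ($p{\left(x \right)} = 95 x - 56 = -56 + 95 x$)
$\frac{C - 108981}{p{\left(Q \right)} + 249918} = \frac{36953 - 108981}{\left(-56 + 95 \cdot 129\right) + 249918} = - \frac{72028}{\left(-56 + 12255\right) + 249918} = - \frac{72028}{12199 + 249918} = - \frac{72028}{262117}$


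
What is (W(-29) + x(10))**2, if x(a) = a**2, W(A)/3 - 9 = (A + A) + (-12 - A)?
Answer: 16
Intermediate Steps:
W(A) = -9 + 3*A (W(A) = 27 + 3*((A + A) + (-12 - A)) = 27 + 3*(2*A + (-12 - A)) = 27 + 3*(-12 + A) = 27 + (-36 + 3*A) = -9 + 3*A)
(W(-29) + x(10))**2 = ((-9 + 3*(-29)) + 10**2)**2 = ((-9 - 87) + 100)**2 = (-96 + 100)**2 = 4**2 = 16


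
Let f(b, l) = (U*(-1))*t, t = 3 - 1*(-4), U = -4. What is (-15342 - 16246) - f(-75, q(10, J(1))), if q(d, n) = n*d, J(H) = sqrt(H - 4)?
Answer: -31616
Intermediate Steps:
t = 7 (t = 3 + 4 = 7)
J(H) = sqrt(-4 + H)
q(d, n) = d*n
f(b, l) = 28 (f(b, l) = -4*(-1)*7 = 4*7 = 28)
(-15342 - 16246) - f(-75, q(10, J(1))) = (-15342 - 16246) - 1*28 = -31588 - 28 = -31616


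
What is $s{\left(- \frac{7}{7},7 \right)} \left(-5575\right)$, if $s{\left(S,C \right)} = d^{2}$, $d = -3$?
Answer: $-50175$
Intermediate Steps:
$s{\left(S,C \right)} = 9$ ($s{\left(S,C \right)} = \left(-3\right)^{2} = 9$)
$s{\left(- \frac{7}{7},7 \right)} \left(-5575\right) = 9 \left(-5575\right) = -50175$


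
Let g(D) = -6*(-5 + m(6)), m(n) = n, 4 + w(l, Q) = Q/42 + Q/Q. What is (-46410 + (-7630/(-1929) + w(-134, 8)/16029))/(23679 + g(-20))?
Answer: -10044105161717/5123774343051 ≈ -1.9603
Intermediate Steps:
w(l, Q) = -3 + Q/42 (w(l, Q) = -4 + (Q/42 + Q/Q) = -4 + (Q*(1/42) + 1) = -4 + (Q/42 + 1) = -4 + (1 + Q/42) = -3 + Q/42)
g(D) = -6 (g(D) = -6*(-5 + 6) = -6*1 = -6)
(-46410 + (-7630/(-1929) + w(-134, 8)/16029))/(23679 + g(-20)) = (-46410 + (-7630/(-1929) + (-3 + (1/42)*8)/16029))/(23679 - 6) = (-46410 + (-7630*(-1/1929) + (-3 + 4/21)*(1/16029)))/23673 = (-46410 + (7630/1929 - 59/21*1/16029))*(1/23673) = (-46410 + (7630/1929 - 59/336609))*(1/23673) = (-46410 + 856070953/216439587)*(1/23673) = -10044105161717/216439587*1/23673 = -10044105161717/5123774343051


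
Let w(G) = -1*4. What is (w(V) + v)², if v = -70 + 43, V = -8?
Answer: 961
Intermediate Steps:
v = -27
w(G) = -4
(w(V) + v)² = (-4 - 27)² = (-31)² = 961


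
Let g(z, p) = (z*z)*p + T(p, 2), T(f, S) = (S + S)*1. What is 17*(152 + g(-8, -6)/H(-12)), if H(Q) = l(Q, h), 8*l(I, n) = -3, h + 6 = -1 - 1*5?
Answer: 59432/3 ≈ 19811.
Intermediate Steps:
h = -12 (h = -6 + (-1 - 1*5) = -6 + (-1 - 5) = -6 - 6 = -12)
l(I, n) = -3/8 (l(I, n) = (⅛)*(-3) = -3/8)
T(f, S) = 2*S (T(f, S) = (2*S)*1 = 2*S)
g(z, p) = 4 + p*z² (g(z, p) = (z*z)*p + 2*2 = z²*p + 4 = p*z² + 4 = 4 + p*z²)
H(Q) = -3/8
17*(152 + g(-8, -6)/H(-12)) = 17*(152 + (4 - 6*(-8)²)/(-3/8)) = 17*(152 + (4 - 6*64)*(-8/3)) = 17*(152 + (4 - 384)*(-8/3)) = 17*(152 - 380*(-8/3)) = 17*(152 + 3040/3) = 17*(3496/3) = 59432/3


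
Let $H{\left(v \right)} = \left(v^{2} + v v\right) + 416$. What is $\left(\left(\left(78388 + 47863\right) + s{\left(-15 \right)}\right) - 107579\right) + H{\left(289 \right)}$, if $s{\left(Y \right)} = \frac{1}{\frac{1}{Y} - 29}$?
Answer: $\frac{81152665}{436} \approx 1.8613 \cdot 10^{5}$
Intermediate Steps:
$s{\left(Y \right)} = \frac{1}{-29 + \frac{1}{Y}}$
$H{\left(v \right)} = 416 + 2 v^{2}$ ($H{\left(v \right)} = \left(v^{2} + v^{2}\right) + 416 = 2 v^{2} + 416 = 416 + 2 v^{2}$)
$\left(\left(\left(78388 + 47863\right) + s{\left(-15 \right)}\right) - 107579\right) + H{\left(289 \right)} = \left(\left(\left(78388 + 47863\right) - - \frac{15}{-1 + 29 \left(-15\right)}\right) - 107579\right) + \left(416 + 2 \cdot 289^{2}\right) = \left(\left(126251 - - \frac{15}{-1 - 435}\right) - 107579\right) + \left(416 + 2 \cdot 83521\right) = \left(\left(126251 - - \frac{15}{-436}\right) - 107579\right) + \left(416 + 167042\right) = \left(\left(126251 - \left(-15\right) \left(- \frac{1}{436}\right)\right) - 107579\right) + 167458 = \left(\left(126251 - \frac{15}{436}\right) - 107579\right) + 167458 = \left(\frac{55045421}{436} - 107579\right) + 167458 = \frac{8140977}{436} + 167458 = \frac{81152665}{436}$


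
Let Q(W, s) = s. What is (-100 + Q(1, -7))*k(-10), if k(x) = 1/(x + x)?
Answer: 107/20 ≈ 5.3500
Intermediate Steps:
k(x) = 1/(2*x)
(-100 + Q(1, -7))*k(-10) = (-100 - 7)*((1/2)/(-10)) = -107*(-1)/(2*10) = -107*(-1/20) = 107/20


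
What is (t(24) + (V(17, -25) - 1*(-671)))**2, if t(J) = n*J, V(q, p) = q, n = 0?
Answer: 473344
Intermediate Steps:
t(J) = 0 (t(J) = 0*J = 0)
(t(24) + (V(17, -25) - 1*(-671)))**2 = (0 + (17 - 1*(-671)))**2 = (0 + (17 + 671))**2 = (0 + 688)**2 = 688**2 = 473344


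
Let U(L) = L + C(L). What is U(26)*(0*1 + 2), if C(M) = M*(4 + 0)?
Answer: 260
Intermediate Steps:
C(M) = 4*M (C(M) = M*4 = 4*M)
U(L) = 5*L (U(L) = L + 4*L = 5*L)
U(26)*(0*1 + 2) = (5*26)*(0*1 + 2) = 130*(0 + 2) = 130*2 = 260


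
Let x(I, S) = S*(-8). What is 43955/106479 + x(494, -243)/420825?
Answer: 6234786017/14936341725 ≈ 0.41742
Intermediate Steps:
x(I, S) = -8*S
43955/106479 + x(494, -243)/420825 = 43955/106479 - 8*(-243)/420825 = 43955*(1/106479) + 1944*(1/420825) = 43955/106479 + 648/140275 = 6234786017/14936341725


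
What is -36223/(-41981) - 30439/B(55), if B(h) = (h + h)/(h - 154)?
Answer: 11501099161/419810 ≈ 27396.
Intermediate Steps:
B(h) = 2*h/(-154 + h) (B(h) = (2*h)/(-154 + h) = 2*h/(-154 + h))
-36223/(-41981) - 30439/B(55) = -36223/(-41981) - 30439/(2*55/(-154 + 55)) = -36223*(-1/41981) - 30439/(2*55/(-99)) = 36223/41981 - 30439/(2*55*(-1/99)) = 36223/41981 - 30439/(-10/9) = 36223/41981 - 30439*(-9/10) = 36223/41981 + 273951/10 = 11501099161/419810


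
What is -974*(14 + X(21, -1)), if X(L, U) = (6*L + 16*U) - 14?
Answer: -107140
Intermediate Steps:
X(L, U) = -14 + 6*L + 16*U
-974*(14 + X(21, -1)) = -974*(14 + (-14 + 6*21 + 16*(-1))) = -974*(14 + (-14 + 126 - 16)) = -974*(14 + 96) = -974*110 = -107140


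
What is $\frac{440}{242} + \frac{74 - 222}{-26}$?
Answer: $\frac{1074}{143} \approx 7.5105$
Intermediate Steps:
$\frac{440}{242} + \frac{74 - 222}{-26} = 440 \cdot \frac{1}{242} + \left(74 - 222\right) \left(- \frac{1}{26}\right) = \frac{20}{11} - - \frac{74}{13} = \frac{20}{11} + \frac{74}{13} = \frac{1074}{143}$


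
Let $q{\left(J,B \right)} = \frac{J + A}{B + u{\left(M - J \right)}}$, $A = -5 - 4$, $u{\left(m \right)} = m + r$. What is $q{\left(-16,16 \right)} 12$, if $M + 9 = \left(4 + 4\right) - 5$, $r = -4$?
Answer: $- \frac{150}{11} \approx -13.636$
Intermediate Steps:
$M = -6$ ($M = -9 + \left(\left(4 + 4\right) - 5\right) = -9 + \left(8 - 5\right) = -9 + 3 = -6$)
$u{\left(m \right)} = -4 + m$ ($u{\left(m \right)} = m - 4 = -4 + m$)
$A = -9$
$q{\left(J,B \right)} = \frac{-9 + J}{-10 + B - J}$ ($q{\left(J,B \right)} = \frac{J - 9}{B - \left(10 + J\right)} = \frac{-9 + J}{B - \left(10 + J\right)} = \frac{-9 + J}{-10 + B - J}$)
$q{\left(-16,16 \right)} 12 = \frac{9 - -16}{10 - 16 - 16} \cdot 12 = \frac{9 + 16}{10 - 16 - 16} \cdot 12 = \frac{1}{-22} \cdot 25 \cdot 12 = \left(- \frac{1}{22}\right) 25 \cdot 12 = \left(- \frac{25}{22}\right) 12 = - \frac{150}{11}$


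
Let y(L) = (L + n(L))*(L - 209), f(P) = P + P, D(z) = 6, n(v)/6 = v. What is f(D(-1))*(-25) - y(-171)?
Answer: -455160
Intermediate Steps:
n(v) = 6*v
f(P) = 2*P
y(L) = 7*L*(-209 + L) (y(L) = (L + 6*L)*(L - 209) = (7*L)*(-209 + L) = 7*L*(-209 + L))
f(D(-1))*(-25) - y(-171) = (2*6)*(-25) - 7*(-171)*(-209 - 171) = 12*(-25) - 7*(-171)*(-380) = -300 - 1*454860 = -300 - 454860 = -455160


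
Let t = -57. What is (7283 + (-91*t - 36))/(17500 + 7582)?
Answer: 6217/12541 ≈ 0.49573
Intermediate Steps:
(7283 + (-91*t - 36))/(17500 + 7582) = (7283 + (-91*(-57) - 36))/(17500 + 7582) = (7283 + (5187 - 36))/25082 = (7283 + 5151)*(1/25082) = 12434*(1/25082) = 6217/12541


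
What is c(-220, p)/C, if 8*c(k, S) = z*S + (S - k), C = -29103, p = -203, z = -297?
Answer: -15077/58206 ≈ -0.25903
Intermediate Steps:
c(k, S) = -37*S - k/8 (c(k, S) = (-297*S + (S - k))/8 = (-k - 296*S)/8 = -37*S - k/8)
c(-220, p)/C = (-37*(-203) - 1/8*(-220))/(-29103) = (7511 + 55/2)*(-1/29103) = (15077/2)*(-1/29103) = -15077/58206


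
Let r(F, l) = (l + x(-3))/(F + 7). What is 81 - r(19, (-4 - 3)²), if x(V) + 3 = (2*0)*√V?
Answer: 1030/13 ≈ 79.231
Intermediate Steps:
x(V) = -3 (x(V) = -3 + (2*0)*√V = -3 + 0*√V = -3 + 0 = -3)
r(F, l) = (-3 + l)/(7 + F) (r(F, l) = (l - 3)/(F + 7) = (-3 + l)/(7 + F))
81 - r(19, (-4 - 3)²) = 81 - (-3 + (-4 - 3)²)/(7 + 19) = 81 - (-3 + (-7)²)/26 = 81 - (-3 + 49)/26 = 81 - 46/26 = 81 - 1*23/13 = 81 - 23/13 = 1030/13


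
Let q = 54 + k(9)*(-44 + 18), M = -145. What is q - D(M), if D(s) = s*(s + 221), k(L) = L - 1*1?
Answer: 10866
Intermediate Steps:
k(L) = -1 + L (k(L) = L - 1 = -1 + L)
q = -154 (q = 54 + (-1 + 9)*(-44 + 18) = 54 + 8*(-26) = 54 - 208 = -154)
D(s) = s*(221 + s)
q - D(M) = -154 - (-145)*(221 - 145) = -154 - (-145)*76 = -154 - 1*(-11020) = -154 + 11020 = 10866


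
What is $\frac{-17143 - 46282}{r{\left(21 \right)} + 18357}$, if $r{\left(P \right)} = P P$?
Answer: $- \frac{63425}{18798} \approx -3.374$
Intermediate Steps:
$r{\left(P \right)} = P^{2}$
$\frac{-17143 - 46282}{r{\left(21 \right)} + 18357} = \frac{-17143 - 46282}{21^{2} + 18357} = - \frac{63425}{441 + 18357} = - \frac{63425}{18798}$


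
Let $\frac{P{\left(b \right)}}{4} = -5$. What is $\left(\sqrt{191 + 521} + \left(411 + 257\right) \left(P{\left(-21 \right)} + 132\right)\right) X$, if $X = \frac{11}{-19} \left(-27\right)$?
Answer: $\frac{22220352}{19} + \frac{594 \sqrt{178}}{19} \approx 1.1699 \cdot 10^{6}$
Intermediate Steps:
$P{\left(b \right)} = -20$ ($P{\left(b \right)} = 4 \left(-5\right) = -20$)
$X = \frac{297}{19}$ ($X = 11 \left(- \frac{1}{19}\right) \left(-27\right) = \left(- \frac{11}{19}\right) \left(-27\right) = \frac{297}{19} \approx 15.632$)
$\left(\sqrt{191 + 521} + \left(411 + 257\right) \left(P{\left(-21 \right)} + 132\right)\right) X = \left(\sqrt{191 + 521} + \left(411 + 257\right) \left(-20 + 132\right)\right) \frac{297}{19} = \left(\sqrt{712} + 668 \cdot 112\right) \frac{297}{19} = \left(2 \sqrt{178} + 74816\right) \frac{297}{19} = \left(74816 + 2 \sqrt{178}\right) \frac{297}{19} = \frac{22220352}{19} + \frac{594 \sqrt{178}}{19}$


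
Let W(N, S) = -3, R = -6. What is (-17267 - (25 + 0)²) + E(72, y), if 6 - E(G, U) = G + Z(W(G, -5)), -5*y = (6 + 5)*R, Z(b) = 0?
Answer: -17958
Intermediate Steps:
y = 66/5 (y = -(6 + 5)*(-6)/5 = -11*(-6)/5 = -⅕*(-66) = 66/5 ≈ 13.200)
E(G, U) = 6 - G (E(G, U) = 6 - (G + 0) = 6 - G)
(-17267 - (25 + 0)²) + E(72, y) = (-17267 - (25 + 0)²) + (6 - 1*72) = (-17267 - 1*25²) + (6 - 72) = (-17267 - 1*625) - 66 = (-17267 - 625) - 66 = -17892 - 66 = -17958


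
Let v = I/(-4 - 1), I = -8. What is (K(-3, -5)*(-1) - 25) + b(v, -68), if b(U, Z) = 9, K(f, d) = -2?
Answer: -14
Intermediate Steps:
v = 8/5 (v = -8/(-4 - 1) = -8/(-5) = -8*(-1/5) = 8/5 ≈ 1.6000)
(K(-3, -5)*(-1) - 25) + b(v, -68) = (-2*(-1) - 25) + 9 = (2 - 25) + 9 = -23 + 9 = -14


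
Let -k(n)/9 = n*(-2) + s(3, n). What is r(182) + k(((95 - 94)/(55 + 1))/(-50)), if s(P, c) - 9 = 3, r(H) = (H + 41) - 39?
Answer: 106391/1400 ≈ 75.994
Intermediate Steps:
r(H) = 2 + H (r(H) = (41 + H) - 39 = 2 + H)
s(P, c) = 12 (s(P, c) = 9 + 3 = 12)
k(n) = -108 + 18*n (k(n) = -9*(n*(-2) + 12) = -9*(-2*n + 12) = -9*(12 - 2*n) = -108 + 18*n)
r(182) + k(((95 - 94)/(55 + 1))/(-50)) = (2 + 182) + (-108 + 18*(((95 - 94)/(55 + 1))/(-50))) = 184 + (-108 + 18*((1/56)*(-1/50))) = 184 + (-108 + 18*(-1/2800)) = 184 + (-108 - 9/1400) = 184 - 151209/1400 = 106391/1400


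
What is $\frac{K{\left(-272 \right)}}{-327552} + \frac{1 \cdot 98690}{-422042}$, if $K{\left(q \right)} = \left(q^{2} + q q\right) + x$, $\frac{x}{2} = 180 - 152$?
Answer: $- \frac{5924903243}{8640043824} \approx -0.68575$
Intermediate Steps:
$x = 56$ ($x = 2 \left(180 - 152\right) = 2 \cdot 28 = 56$)
$K{\left(q \right)} = 56 + 2 q^{2}$ ($K{\left(q \right)} = \left(q^{2} + q q\right) + 56 = \left(q^{2} + q^{2}\right) + 56 = 2 q^{2} + 56 = 56 + 2 q^{2}$)
$\frac{K{\left(-272 \right)}}{-327552} + \frac{1 \cdot 98690}{-422042} = \frac{56 + 2 \left(-272\right)^{2}}{-327552} + \frac{1 \cdot 98690}{-422042} = \left(56 + 2 \cdot 73984\right) \left(- \frac{1}{327552}\right) + 98690 \left(- \frac{1}{422042}\right) = \left(56 + 147968\right) \left(- \frac{1}{327552}\right) - \frac{49345}{211021} = 148024 \left(- \frac{1}{327552}\right) - \frac{49345}{211021} = - \frac{18503}{40944} - \frac{49345}{211021} = - \frac{5924903243}{8640043824}$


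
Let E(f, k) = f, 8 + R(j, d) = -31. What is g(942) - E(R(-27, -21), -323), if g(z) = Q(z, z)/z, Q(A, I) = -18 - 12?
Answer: 6118/157 ≈ 38.968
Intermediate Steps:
Q(A, I) = -30
R(j, d) = -39 (R(j, d) = -8 - 31 = -39)
g(z) = -30/z
g(942) - E(R(-27, -21), -323) = -30/942 - 1*(-39) = -30*1/942 + 39 = -5/157 + 39 = 6118/157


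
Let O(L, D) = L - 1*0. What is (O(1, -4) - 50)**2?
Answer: 2401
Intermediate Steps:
O(L, D) = L (O(L, D) = L + 0 = L)
(O(1, -4) - 50)**2 = (1 - 50)**2 = (-49)**2 = 2401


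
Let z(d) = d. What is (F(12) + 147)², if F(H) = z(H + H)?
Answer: 29241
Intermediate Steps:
F(H) = 2*H (F(H) = H + H = 2*H)
(F(12) + 147)² = (2*12 + 147)² = (24 + 147)² = 171² = 29241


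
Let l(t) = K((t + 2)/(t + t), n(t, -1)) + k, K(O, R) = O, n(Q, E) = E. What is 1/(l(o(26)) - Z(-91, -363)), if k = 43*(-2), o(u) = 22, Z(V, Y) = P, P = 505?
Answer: -11/6495 ≈ -0.0016936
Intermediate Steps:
Z(V, Y) = 505
k = -86
l(t) = -86 + (2 + t)/(2*t) (l(t) = (t + 2)/(t + t) - 86 = (2 + t)/((2*t)) - 86 = (2 + t)*(1/(2*t)) - 86 = (2 + t)/(2*t) - 86 = -86 + (2 + t)/(2*t))
1/(l(o(26)) - Z(-91, -363)) = 1/((-171/2 + 1/22) - 1*505) = 1/((-171/2 + 1/22) - 505) = 1/(-940/11 - 505) = 1/(-6495/11) = -11/6495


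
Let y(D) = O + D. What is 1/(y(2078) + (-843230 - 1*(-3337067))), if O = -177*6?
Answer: 1/2494853 ≈ 4.0083e-7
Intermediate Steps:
O = -1062
y(D) = -1062 + D
1/(y(2078) + (-843230 - 1*(-3337067))) = 1/((-1062 + 2078) + (-843230 - 1*(-3337067))) = 1/(1016 + (-843230 + 3337067)) = 1/(1016 + 2493837) = 1/2494853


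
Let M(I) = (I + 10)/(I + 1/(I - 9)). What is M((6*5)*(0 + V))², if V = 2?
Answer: 12744900/9369721 ≈ 1.3602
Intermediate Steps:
M(I) = (10 + I)/(I + 1/(-9 + I))
M((6*5)*(0 + V))² = ((-90 + (6*5)*(0 + 2) + ((6*5)*(0 + 2))²)/(1 + ((6*5)*(0 + 2))² - 9*6*5*(0 + 2)))² = ((-90 + 30*2 + (30*2)²)/(1 + (30*2)² - 270*2))² = ((-90 + 60 + 60²)/(1 + 60² - 9*60))² = ((-90 + 60 + 3600)/(1 + 3600 - 540))² = (3570/3061)² = 12744900/9369721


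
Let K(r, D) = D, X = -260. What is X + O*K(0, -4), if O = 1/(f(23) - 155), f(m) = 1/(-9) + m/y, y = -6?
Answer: -743788/2861 ≈ -259.97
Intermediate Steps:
f(m) = -⅑ - m/6 (f(m) = 1/(-9) + m/(-6) = 1*(-⅑) + m*(-⅙) = -⅑ - m/6)
O = -18/2861 (O = 1/((-⅑ - ⅙*23) - 155) = 1/((-⅑ - 23/6) - 155) = 1/(-71/18 - 155) = 1/(-2861/18) = -18/2861 ≈ -0.0062915)
X + O*K(0, -4) = -260 - 18/2861*(-4) = -260 + 72/2861 = -743788/2861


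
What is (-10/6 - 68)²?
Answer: 43681/9 ≈ 4853.4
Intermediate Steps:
(-10/6 - 68)² = (-10*⅙ - 68)² = (-5/3 - 68)² = (-209/3)² = 43681/9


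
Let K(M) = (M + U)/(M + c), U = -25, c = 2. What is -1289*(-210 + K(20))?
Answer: 5961625/22 ≈ 2.7098e+5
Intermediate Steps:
K(M) = (-25 + M)/(2 + M) (K(M) = (M - 25)/(M + 2) = (-25 + M)/(2 + M))
-1289*(-210 + K(20)) = -1289*(-210 + (-25 + 20)/(2 + 20)) = -1289*(-210 - 5/22) = -1289*(-4625/22) = 5961625/22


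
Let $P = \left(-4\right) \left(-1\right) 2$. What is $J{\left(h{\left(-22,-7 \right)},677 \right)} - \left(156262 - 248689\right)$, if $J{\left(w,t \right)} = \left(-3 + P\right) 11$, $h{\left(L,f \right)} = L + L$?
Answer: $92482$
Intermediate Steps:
$P = 8$ ($P = 4 \cdot 2 = 8$)
$h{\left(L,f \right)} = 2 L$
$J{\left(w,t \right)} = 55$ ($J{\left(w,t \right)} = \left(-3 + 8\right) 11 = 5 \cdot 11 = 55$)
$J{\left(h{\left(-22,-7 \right)},677 \right)} - \left(156262 - 248689\right) = 55 - \left(156262 - 248689\right) = 55 - -92427 = 55 + 92427 = 92482$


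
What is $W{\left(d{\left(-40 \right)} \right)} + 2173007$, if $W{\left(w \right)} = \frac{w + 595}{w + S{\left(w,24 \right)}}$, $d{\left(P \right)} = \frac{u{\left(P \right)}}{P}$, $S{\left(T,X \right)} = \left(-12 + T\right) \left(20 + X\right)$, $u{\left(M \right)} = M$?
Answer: $\frac{1049561785}{483} \approx 2.173 \cdot 10^{6}$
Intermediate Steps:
$d{\left(P \right)} = 1$ ($d{\left(P \right)} = \frac{P}{P} = 1$)
$W{\left(w \right)} = \frac{595 + w}{-528 + 45 w}$ ($W{\left(w \right)} = \frac{w + 595}{w + \left(-240 - 288 + 20 w + w 24\right)} = \frac{595 + w}{w + \left(-240 - 288 + 20 w + 24 w\right)} = \frac{595 + w}{w + \left(-528 + 44 w\right)} = \frac{595 + w}{-528 + 45 w}$)
$W{\left(d{\left(-40 \right)} \right)} + 2173007 = \frac{595 + 1}{3 \left(-176 + 15 \cdot 1\right)} + 2173007 = \frac{1}{3} \frac{1}{-176 + 15} \cdot 596 + 2173007 = \frac{1}{3} \frac{1}{-161} \cdot 596 + 2173007 = \frac{1}{3} \left(- \frac{1}{161}\right) 596 + 2173007 = - \frac{596}{483} + 2173007 = \frac{1049561785}{483}$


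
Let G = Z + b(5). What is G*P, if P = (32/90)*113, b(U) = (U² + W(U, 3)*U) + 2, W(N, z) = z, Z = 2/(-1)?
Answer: 14464/9 ≈ 1607.1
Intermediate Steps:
Z = -2 (Z = 2*(-1) = -2)
b(U) = 2 + U² + 3*U (b(U) = (U² + 3*U) + 2 = 2 + U² + 3*U)
P = 1808/45 (P = (32*(1/90))*113 = (16/45)*113 = 1808/45 ≈ 40.178)
G = 40 (G = -2 + (2 + 5² + 3*5) = -2 + (2 + 25 + 15) = -2 + 42 = 40)
G*P = 40*(1808/45) = 14464/9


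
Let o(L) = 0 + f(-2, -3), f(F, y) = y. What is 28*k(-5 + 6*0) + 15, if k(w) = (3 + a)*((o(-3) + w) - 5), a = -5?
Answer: 743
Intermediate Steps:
o(L) = -3 (o(L) = 0 - 3 = -3)
k(w) = 16 - 2*w (k(w) = (3 - 5)*((-3 + w) - 5) = -2*(-8 + w) = 16 - 2*w)
28*k(-5 + 6*0) + 15 = 28*(16 - 2*(-5 + 6*0)) + 15 = 28*(16 - 2*(-5 + 0)) + 15 = 28*(16 - 2*(-5)) + 15 = 28*(16 + 10) + 15 = 28*26 + 15 = 728 + 15 = 743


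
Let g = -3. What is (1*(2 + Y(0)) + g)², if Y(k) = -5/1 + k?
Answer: 36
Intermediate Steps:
Y(k) = -5 + k (Y(k) = -5*1 + k = -5 + k)
(1*(2 + Y(0)) + g)² = (1*(2 + (-5 + 0)) - 3)² = (1*(2 - 5) - 3)² = (1*(-3) - 3)² = (-3 - 3)² = (-6)² = 36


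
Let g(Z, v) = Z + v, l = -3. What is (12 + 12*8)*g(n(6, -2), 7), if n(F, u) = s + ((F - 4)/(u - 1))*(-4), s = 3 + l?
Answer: 1044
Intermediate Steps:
s = 0 (s = 3 - 3 = 0)
n(F, u) = -4*(-4 + F)/(-1 + u) (n(F, u) = 0 + ((F - 4)/(u - 1))*(-4) = 0 + ((-4 + F)/(-1 + u))*(-4) = 0 - 4*(-4 + F)/(-1 + u) = -4*(-4 + F)/(-1 + u))
(12 + 12*8)*g(n(6, -2), 7) = (12 + 12*8)*(4*(4 - 1*6)/(-1 - 2) + 7) = (12 + 96)*(4*(4 - 6)/(-3) + 7) = 108*(4*(-⅓)*(-2) + 7) = 108*(8/3 + 7) = 108*(29/3) = 1044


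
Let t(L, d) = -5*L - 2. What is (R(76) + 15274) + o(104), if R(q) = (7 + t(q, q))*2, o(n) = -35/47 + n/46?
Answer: 15702083/1081 ≈ 14526.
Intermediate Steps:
o(n) = -35/47 + n/46 (o(n) = -35*1/47 + n*(1/46) = -35/47 + n/46)
t(L, d) = -2 - 5*L
R(q) = 10 - 10*q (R(q) = (7 + (-2 - 5*q))*2 = (5 - 5*q)*2 = 10 - 10*q)
(R(76) + 15274) + o(104) = ((10 - 10*76) + 15274) + (-35/47 + (1/46)*104) = ((10 - 760) + 15274) + (-35/47 + 52/23) = (-750 + 15274) + 1639/1081 = 14524 + 1639/1081 = 15702083/1081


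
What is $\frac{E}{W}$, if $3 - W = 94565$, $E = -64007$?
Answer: $\frac{64007}{94562} \approx 0.67688$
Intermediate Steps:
$W = -94562$ ($W = 3 - 94565 = -94562$)
$\frac{E}{W} = - \frac{64007}{-94562} = \left(-64007\right) \left(- \frac{1}{94562}\right) = \frac{64007}{94562}$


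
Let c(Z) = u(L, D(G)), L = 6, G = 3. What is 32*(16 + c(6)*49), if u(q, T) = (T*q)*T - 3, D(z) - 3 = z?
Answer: 334496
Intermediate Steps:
D(z) = 3 + z
u(q, T) = -3 + q*T² (u(q, T) = q*T² - 3 = -3 + q*T²)
c(Z) = 213 (c(Z) = -3 + 6*(3 + 3)² = -3 + 6*6² = -3 + 6*36 = -3 + 216 = 213)
32*(16 + c(6)*49) = 32*(16 + 213*49) = 32*(16 + 10437) = 32*10453 = 334496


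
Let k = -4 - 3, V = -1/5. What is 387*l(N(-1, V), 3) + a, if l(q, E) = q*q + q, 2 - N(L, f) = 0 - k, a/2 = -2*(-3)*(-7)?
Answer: 7656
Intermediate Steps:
V = -⅕ (V = -1*⅕ = -⅕ ≈ -0.20000)
k = -7
a = -84 (a = 2*(-2*(-3)*(-7)) = 2*(6*(-7)) = 2*(-42) = -84)
N(L, f) = -5 (N(L, f) = 2 - (0 - 1*(-7)) = 2 - (0 + 7) = 2 - 1*7 = 2 - 7 = -5)
l(q, E) = q + q² (l(q, E) = q² + q = q + q²)
387*l(N(-1, V), 3) + a = 387*(-5*(1 - 5)) - 84 = 387*(-5*(-4)) - 84 = 387*20 - 84 = 7740 - 84 = 7656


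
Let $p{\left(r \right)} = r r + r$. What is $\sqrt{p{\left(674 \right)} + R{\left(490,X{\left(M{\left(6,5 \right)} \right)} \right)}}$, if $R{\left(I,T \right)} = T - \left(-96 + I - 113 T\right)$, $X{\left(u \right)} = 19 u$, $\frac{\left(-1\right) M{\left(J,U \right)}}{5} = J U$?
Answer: $2 \sqrt{32414} \approx 360.08$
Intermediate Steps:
$M{\left(J,U \right)} = - 5 J U$
$p{\left(r \right)} = r + r^{2}$ ($p{\left(r \right)} = r^{2} + r = r + r^{2}$)
$R{\left(I,T \right)} = 96 - I + 114 T$ ($R{\left(I,T \right)} = T - \left(-96 + I - 113 T\right) = T + \left(96 - I + 113 T\right) = 96 - I + 114 T$)
$\sqrt{p{\left(674 \right)} + R{\left(490,X{\left(M{\left(6,5 \right)} \right)} \right)}} = \sqrt{674 \left(1 + 674\right) + \left(96 - 490 + 114 \cdot 19 \left(\left(-5\right) 6 \cdot 5\right)\right)} = \sqrt{674 \cdot 675 + \left(96 - 490 + 114 \cdot 19 \left(-150\right)\right)} = \sqrt{454950 + \left(96 - 490 + 114 \left(-2850\right)\right)} = \sqrt{454950 - 325294} = \sqrt{129656} = 2 \sqrt{32414}$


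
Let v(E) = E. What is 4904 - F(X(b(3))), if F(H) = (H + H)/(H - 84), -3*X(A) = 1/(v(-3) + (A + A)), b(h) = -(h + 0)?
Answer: 11117370/2267 ≈ 4904.0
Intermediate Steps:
b(h) = -h
X(A) = -1/(3*(-3 + 2*A)) (X(A) = -1/(3*(-3 + (A + A))) = -1/(3*(-3 + 2*A)))
F(H) = 2*H/(-84 + H) (F(H) = (2*H)/(-84 + H) = 2*H/(-84 + H))
4904 - F(X(b(3))) = 4904 - 2*(-1/(-9 + 6*(-1*3)))/(-84 - 1/(-9 + 6*(-1*3))) = 4904 - 2*(-1/(-9 + 6*(-3)))/(-84 - 1/(-9 + 6*(-3))) = 4904 - 2*(-1/(-9 - 18))/(-84 - 1/(-9 - 18)) = 4904 - 2*(-1/(-27))/(-84 - 1/(-27)) = 4904 - 2*(-1*(-1/27))/(-84 - 1*(-1/27)) = 4904 - 2/(27*(-84 + 1/27)) = 4904 - 2/(27*(-2267/27)) = 4904 - 2*(-27)/(27*2267) = 4904 - 1*(-2/2267) = 4904 + 2/2267 = 11117370/2267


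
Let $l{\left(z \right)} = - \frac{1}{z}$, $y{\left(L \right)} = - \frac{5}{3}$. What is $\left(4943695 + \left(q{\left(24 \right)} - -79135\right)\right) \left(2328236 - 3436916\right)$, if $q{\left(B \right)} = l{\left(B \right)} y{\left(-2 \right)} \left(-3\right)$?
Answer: $-5568710933425$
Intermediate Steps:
$y{\left(L \right)} = - \frac{5}{3}$ ($y{\left(L \right)} = \left(-5\right) \frac{1}{3} = - \frac{5}{3}$)
$q{\left(B \right)} = - \frac{5}{B}$ ($q{\left(B \right)} = - \frac{1}{B} \left(- \frac{5}{3}\right) \left(-3\right) = \frac{5}{3 B} \left(-3\right) = - \frac{5}{B}$)
$\left(4943695 + \left(q{\left(24 \right)} - -79135\right)\right) \left(2328236 - 3436916\right) = \left(4943695 - \left(-79135 + \frac{5}{24}\right)\right) \left(2328236 - 3436916\right) = \left(4943695 + \left(\left(-5\right) \frac{1}{24} + 79135\right)\right) \left(-1108680\right) = \left(4943695 + \left(- \frac{5}{24} + 79135\right)\right) \left(-1108680\right) = \left(4943695 + \frac{1899235}{24}\right) \left(-1108680\right) = \frac{120547915}{24} \left(-1108680\right) = -5568710933425$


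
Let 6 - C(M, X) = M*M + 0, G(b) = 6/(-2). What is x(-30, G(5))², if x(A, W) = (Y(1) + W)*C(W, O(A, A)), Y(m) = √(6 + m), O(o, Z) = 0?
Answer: 144 - 54*√7 ≈ 1.1294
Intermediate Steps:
G(b) = -3 (G(b) = 6*(-½) = -3)
C(M, X) = 6 - M² (C(M, X) = 6 - (M*M + 0) = 6 - (M² + 0) = 6 - M²)
x(A, W) = (6 - W²)*(W + √7) (x(A, W) = (√(6 + 1) + W)*(6 - W²) = (√7 + W)*(6 - W²) = (W + √7)*(6 - W²) = (6 - W²)*(W + √7))
x(-30, G(5))² = (-(-6 + (-3)²)*(-3 + √7))² = (-(-6 + 9)*(-3 + √7))² = (-1*3*(-3 + √7))² = (9 - 3*√7)²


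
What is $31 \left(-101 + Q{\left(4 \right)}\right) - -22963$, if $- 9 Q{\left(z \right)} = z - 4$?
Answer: $19832$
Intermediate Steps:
$Q{\left(z \right)} = \frac{4}{9} - \frac{z}{9}$ ($Q{\left(z \right)} = - \frac{z - 4}{9} = - \frac{-4 + z}{9} = \frac{4}{9} - \frac{z}{9}$)
$31 \left(-101 + Q{\left(4 \right)}\right) - -22963 = 31 \left(-101 + \left(\frac{4}{9} - \frac{4}{9}\right)\right) - -22963 = 31 \left(-101 + \left(\frac{4}{9} - \frac{4}{9}\right)\right) + 22963 = 31 \left(-101 + 0\right) + 22963 = 31 \left(-101\right) + 22963 = -3131 + 22963 = 19832$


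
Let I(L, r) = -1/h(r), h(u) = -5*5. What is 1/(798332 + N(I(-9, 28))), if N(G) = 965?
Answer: 1/799297 ≈ 1.2511e-6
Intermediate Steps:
h(u) = -25
I(L, r) = 1/25 (I(L, r) = -1/(-25) = -1*(-1/25) = 1/25)
1/(798332 + N(I(-9, 28))) = 1/(798332 + 965) = 1/799297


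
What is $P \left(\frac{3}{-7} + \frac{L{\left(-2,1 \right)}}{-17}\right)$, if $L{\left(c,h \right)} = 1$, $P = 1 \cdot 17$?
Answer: $- \frac{58}{7} \approx -8.2857$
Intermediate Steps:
$P = 17$
$P \left(\frac{3}{-7} + \frac{L{\left(-2,1 \right)}}{-17}\right) = 17 \left(\frac{3}{-7} + 1 \frac{1}{-17}\right) = 17 \left(3 \left(- \frac{1}{7}\right) + 1 \left(- \frac{1}{17}\right)\right) = 17 \left(- \frac{3}{7} - \frac{1}{17}\right) = 17 \left(- \frac{58}{119}\right) = - \frac{58}{7}$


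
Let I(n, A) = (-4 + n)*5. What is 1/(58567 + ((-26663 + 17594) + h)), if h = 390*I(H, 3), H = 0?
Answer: 1/41698 ≈ 2.3982e-5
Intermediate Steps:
I(n, A) = -20 + 5*n
h = -7800 (h = 390*(-20 + 5*0) = 390*(-20 + 0) = 390*(-20) = -7800)
1/(58567 + ((-26663 + 17594) + h)) = 1/(58567 + ((-26663 + 17594) - 7800)) = 1/(58567 + (-9069 - 7800)) = 1/(58567 - 16869) = 1/41698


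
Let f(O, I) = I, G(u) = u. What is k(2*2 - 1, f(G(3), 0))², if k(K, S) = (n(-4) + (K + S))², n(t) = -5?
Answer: 16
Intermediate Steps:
k(K, S) = (-5 + K + S)² (k(K, S) = (-5 + (K + S))² = (-5 + K + S)²)
k(2*2 - 1, f(G(3), 0))² = ((-5 + (2*2 - 1) + 0)²)² = ((-5 + (4 - 1) + 0)²)² = ((-5 + 3 + 0)²)² = ((-2)²)² = 4² = 16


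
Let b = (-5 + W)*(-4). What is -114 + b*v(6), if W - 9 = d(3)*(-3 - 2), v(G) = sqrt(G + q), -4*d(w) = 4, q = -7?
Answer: -114 - 36*I ≈ -114.0 - 36.0*I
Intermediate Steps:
d(w) = -1 (d(w) = -1/4*4 = -1)
v(G) = sqrt(-7 + G) (v(G) = sqrt(G - 7) = sqrt(-7 + G))
W = 14 (W = 9 - (-3 - 2) = 9 - 1*(-5) = 9 + 5 = 14)
b = -36 (b = (-5 + 14)*(-4) = 9*(-4) = -36)
-114 + b*v(6) = -114 - 36*sqrt(-7 + 6) = -114 - 36*I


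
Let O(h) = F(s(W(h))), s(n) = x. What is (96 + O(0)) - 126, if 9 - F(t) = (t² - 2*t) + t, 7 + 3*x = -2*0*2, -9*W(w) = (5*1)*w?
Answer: -259/9 ≈ -28.778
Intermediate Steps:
W(w) = -5*w/9 (W(w) = -5*1*w/9 = -5*w/9)
x = -7/3 (x = -7/3 + (-2*0*2)/3 = -7/3 + (0*2)/3 = -7/3 + (⅓)*0 = -7/3 + 0 = -7/3 ≈ -2.3333)
s(n) = -7/3
F(t) = 9 + t - t² (F(t) = 9 - ((t² - 2*t) + t) = 9 - (t² - t) = 9 + (t - t²) = 9 + t - t²)
O(h) = 11/9 (O(h) = 9 - 7/3 - (-7/3)² = 9 - 7/3 - 1*49/9 = 9 - 7/3 - 49/9 = 11/9)
(96 + O(0)) - 126 = (96 + 11/9) - 126 = 875/9 - 126 = -259/9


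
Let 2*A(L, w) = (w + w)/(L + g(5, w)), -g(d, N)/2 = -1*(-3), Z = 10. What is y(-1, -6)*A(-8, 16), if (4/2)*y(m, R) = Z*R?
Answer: 240/7 ≈ 34.286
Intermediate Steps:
g(d, N) = -6 (g(d, N) = -(-2)*(-3) = -2*3 = -6)
A(L, w) = w/(-6 + L) (A(L, w) = ((w + w)/(L - 6))/2 = ((2*w)/(-6 + L))/2 = (2*w/(-6 + L))/2 = w/(-6 + L))
y(m, R) = 5*R (y(m, R) = (10*R)/2 = 5*R)
y(-1, -6)*A(-8, 16) = (5*(-6))*(16/(-6 - 8)) = -480/(-14) = -480*(-1)/14 = -30*(-8/7) = 240/7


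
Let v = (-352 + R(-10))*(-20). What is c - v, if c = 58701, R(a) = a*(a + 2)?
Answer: 53261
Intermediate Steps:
R(a) = a*(2 + a)
v = 5440 (v = (-352 - 10*(2 - 10))*(-20) = (-352 - 10*(-8))*(-20) = (-352 + 80)*(-20) = -272*(-20) = 5440)
c - v = 58701 - 1*5440 = 58701 - 5440 = 53261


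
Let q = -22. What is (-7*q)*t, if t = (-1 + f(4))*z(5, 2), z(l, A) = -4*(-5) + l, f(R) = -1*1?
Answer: -7700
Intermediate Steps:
f(R) = -1
z(l, A) = 20 + l
t = -50 (t = (-1 - 1)*(20 + 5) = -2*25 = -50)
(-7*q)*t = -7*(-22)*(-50) = 154*(-50) = -7700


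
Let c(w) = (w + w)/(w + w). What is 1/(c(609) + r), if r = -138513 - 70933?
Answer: -1/209445 ≈ -4.7745e-6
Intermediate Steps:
r = -209446
c(w) = 1 (c(w) = (2*w)/((2*w)) = (2*w)*(1/(2*w)) = 1)
1/(c(609) + r) = 1/(1 - 209446) = 1/(-209445) = -1/209445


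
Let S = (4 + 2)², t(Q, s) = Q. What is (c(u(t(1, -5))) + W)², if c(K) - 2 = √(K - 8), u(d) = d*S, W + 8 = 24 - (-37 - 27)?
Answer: 6752 + 328*√7 ≈ 7619.8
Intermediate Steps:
S = 36 (S = 6² = 36)
W = 80 (W = -8 + (24 - (-37 - 27)) = -8 + (24 - 1*(-64)) = -8 + (24 + 64) = -8 + 88 = 80)
u(d) = 36*d (u(d) = d*36 = 36*d)
c(K) = 2 + √(-8 + K) (c(K) = 2 + √(K - 8) = 2 + √(-8 + K))
(c(u(t(1, -5))) + W)² = ((2 + √(-8 + 36*1)) + 80)² = ((2 + √(-8 + 36)) + 80)² = ((2 + √28) + 80)² = ((2 + 2*√7) + 80)² = (82 + 2*√7)²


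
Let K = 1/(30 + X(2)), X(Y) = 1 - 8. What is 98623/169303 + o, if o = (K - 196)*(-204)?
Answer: 6768008131/169303 ≈ 39976.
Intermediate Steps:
X(Y) = -7
K = 1/23 (K = 1/(30 - 7) = 1/23 ≈ 0.043478)
o = 919428/23 (o = (1/23 - 196)*(-204) = -4507/23*(-204) = 919428/23 ≈ 39975.)
98623/169303 + o = 98623/169303 + 919428/23 = 6768008131/169303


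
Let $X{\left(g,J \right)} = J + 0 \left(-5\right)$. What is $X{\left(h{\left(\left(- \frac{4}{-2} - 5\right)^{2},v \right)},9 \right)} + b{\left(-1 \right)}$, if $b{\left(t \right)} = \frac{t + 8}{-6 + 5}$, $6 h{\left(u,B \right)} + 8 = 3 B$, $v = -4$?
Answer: $2$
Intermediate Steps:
$h{\left(u,B \right)} = - \frac{4}{3} + \frac{B}{2}$ ($h{\left(u,B \right)} = - \frac{4}{3} + \frac{3 B}{6} = - \frac{4}{3} + \frac{B}{2}$)
$X{\left(g,J \right)} = J$ ($X{\left(g,J \right)} = J + 0 = J$)
$b{\left(t \right)} = -8 - t$ ($b{\left(t \right)} = \frac{8 + t}{-1} = \left(8 + t\right) \left(-1\right) = -8 - t$)
$X{\left(h{\left(\left(- \frac{4}{-2} - 5\right)^{2},v \right)},9 \right)} + b{\left(-1 \right)} = 9 - 7 = 2$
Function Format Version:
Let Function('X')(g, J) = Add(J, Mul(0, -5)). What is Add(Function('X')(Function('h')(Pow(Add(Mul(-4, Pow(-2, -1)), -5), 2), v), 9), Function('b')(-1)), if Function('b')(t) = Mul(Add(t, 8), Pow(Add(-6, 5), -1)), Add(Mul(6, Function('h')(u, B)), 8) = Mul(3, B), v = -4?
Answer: 2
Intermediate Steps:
Function('h')(u, B) = Add(Rational(-4, 3), Mul(Rational(1, 2), B)) (Function('h')(u, B) = Add(Rational(-4, 3), Mul(Rational(1, 6), Mul(3, B))) = Add(Rational(-4, 3), Mul(Rational(1, 2), B)))
Function('X')(g, J) = J (Function('X')(g, J) = Add(J, 0) = J)
Function('b')(t) = Add(-8, Mul(-1, t)) (Function('b')(t) = Mul(Add(8, t), Pow(-1, -1)) = Mul(Add(8, t), -1) = Add(-8, Mul(-1, t)))
Add(Function('X')(Function('h')(Pow(Add(Mul(-4, Pow(-2, -1)), -5), 2), v), 9), Function('b')(-1)) = Add(9, Add(-8, Mul(-1, -1))) = Add(9, Add(-8, 1)) = Add(9, -7) = 2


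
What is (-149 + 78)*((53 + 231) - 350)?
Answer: 4686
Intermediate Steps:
(-149 + 78)*((53 + 231) - 350) = -71*(284 - 350) = -71*(-66) = 4686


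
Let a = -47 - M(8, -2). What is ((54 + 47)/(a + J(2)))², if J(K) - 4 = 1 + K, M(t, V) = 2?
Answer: 10201/1764 ≈ 5.7829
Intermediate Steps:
a = -49 (a = -47 - 1*2 = -47 - 2 = -49)
J(K) = 5 + K (J(K) = 4 + (1 + K) = 5 + K)
((54 + 47)/(a + J(2)))² = ((54 + 47)/(-49 + (5 + 2)))² = (101/(-49 + 7))² = (101/(-42))² = (101*(-1/42))² = (-101/42)² = 10201/1764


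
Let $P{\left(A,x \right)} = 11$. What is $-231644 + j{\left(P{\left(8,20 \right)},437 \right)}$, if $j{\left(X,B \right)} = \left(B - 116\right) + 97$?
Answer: $-231226$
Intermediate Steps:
$j{\left(X,B \right)} = -19 + B$ ($j{\left(X,B \right)} = \left(B - 116\right) + 97 = \left(-116 + B\right) + 97 = -19 + B$)
$-231644 + j{\left(P{\left(8,20 \right)},437 \right)} = -231644 + \left(-19 + 437\right) = -231644 + 418 = -231226$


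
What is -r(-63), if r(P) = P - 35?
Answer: 98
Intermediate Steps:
r(P) = -35 + P
-r(-63) = -(-35 - 63) = -1*(-98) = 98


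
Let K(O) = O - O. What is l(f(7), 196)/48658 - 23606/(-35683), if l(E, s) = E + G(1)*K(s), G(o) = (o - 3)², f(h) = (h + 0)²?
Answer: 1150369215/1736263414 ≈ 0.66255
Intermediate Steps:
f(h) = h²
K(O) = 0
G(o) = (-3 + o)²
l(E, s) = E (l(E, s) = E + (-3 + 1)²*0 = E + (-2)²*0 = E + 4*0 = E + 0 = E)
l(f(7), 196)/48658 - 23606/(-35683) = 7²/48658 - 23606/(-35683) = 49*(1/48658) - 23606*(-1/35683) = 49/48658 + 23606/35683 = 1150369215/1736263414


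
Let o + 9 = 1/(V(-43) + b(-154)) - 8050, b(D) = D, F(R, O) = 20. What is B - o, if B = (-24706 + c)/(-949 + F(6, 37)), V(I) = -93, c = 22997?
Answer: 1849665369/229463 ≈ 8060.8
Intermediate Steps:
o = -1990574/247 (o = -9 + (1/(-93 - 154) - 8050) = -9 + (1/(-247) - 8050) = -9 + (-1/247 - 8050) = -9 - 1988351/247 = -1990574/247 ≈ -8059.0)
B = 1709/929 (B = (-24706 + 22997)/(-949 + 20) = -1709/(-929) = -1709*(-1/929) = 1709/929 ≈ 1.8396)
B - o = 1709/929 - 1*(-1990574/247) = 1709/929 + 1990574/247 = 1849665369/229463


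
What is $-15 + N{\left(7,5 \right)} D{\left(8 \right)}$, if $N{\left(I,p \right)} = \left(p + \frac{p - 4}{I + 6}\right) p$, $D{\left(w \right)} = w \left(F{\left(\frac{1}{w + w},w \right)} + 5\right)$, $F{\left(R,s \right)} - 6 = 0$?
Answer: $\frac{28845}{13} \approx 2218.8$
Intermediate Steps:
$F{\left(R,s \right)} = 6$ ($F{\left(R,s \right)} = 6 + 0 = 6$)
$D{\left(w \right)} = 11 w$ ($D{\left(w \right)} = w \left(6 + 5\right) = w 11 = 11 w$)
$N{\left(I,p \right)} = p \left(p + \frac{-4 + p}{6 + I}\right)$ ($N{\left(I,p \right)} = \left(p + \frac{-4 + p}{6 + I}\right) p = p \left(p + \frac{-4 + p}{6 + I}\right)$)
$-15 + N{\left(7,5 \right)} D{\left(8 \right)} = -15 + \frac{5 \left(-4 + 7 \cdot 5 + 7 \cdot 5\right)}{6 + 7} \cdot 11 \cdot 8 = -15 + \frac{5 \left(-4 + 35 + 35\right)}{13} \cdot 88 = -15 + 5 \cdot \frac{1}{13} \cdot 66 \cdot 88 = -15 + \frac{330}{13} \cdot 88 = -15 + \frac{29040}{13} = \frac{28845}{13}$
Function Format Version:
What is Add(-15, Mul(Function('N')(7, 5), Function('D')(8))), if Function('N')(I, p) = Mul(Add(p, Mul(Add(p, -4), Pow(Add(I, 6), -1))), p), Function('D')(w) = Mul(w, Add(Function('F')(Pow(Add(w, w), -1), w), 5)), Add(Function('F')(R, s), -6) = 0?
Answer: Rational(28845, 13) ≈ 2218.8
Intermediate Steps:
Function('F')(R, s) = 6 (Function('F')(R, s) = Add(6, 0) = 6)
Function('D')(w) = Mul(11, w) (Function('D')(w) = Mul(w, Add(6, 5)) = Mul(w, 11) = Mul(11, w))
Function('N')(I, p) = Mul(p, Add(p, Mul(Pow(Add(6, I), -1), Add(-4, p)))) (Function('N')(I, p) = Mul(Add(p, Mul(Add(-4, p), Pow(Add(6, I), -1))), p) = Mul(Add(p, Mul(Pow(Add(6, I), -1), Add(-4, p))), p) = Mul(p, Add(p, Mul(Pow(Add(6, I), -1), Add(-4, p)))))
Add(-15, Mul(Function('N')(7, 5), Function('D')(8))) = Add(-15, Mul(Mul(5, Pow(Add(6, 7), -1), Add(-4, Mul(7, 5), Mul(7, 5))), Mul(11, 8))) = Add(-15, Mul(Mul(5, Pow(13, -1), Add(-4, 35, 35)), 88)) = Add(-15, Mul(Mul(5, Rational(1, 13), 66), 88)) = Add(-15, Mul(Rational(330, 13), 88)) = Add(-15, Rational(29040, 13)) = Rational(28845, 13)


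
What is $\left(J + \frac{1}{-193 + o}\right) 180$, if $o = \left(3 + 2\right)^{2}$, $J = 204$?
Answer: $\frac{514065}{14} \approx 36719.0$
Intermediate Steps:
$o = 25$ ($o = 5^{2} = 25$)
$\left(J + \frac{1}{-193 + o}\right) 180 = \left(204 + \frac{1}{-193 + 25}\right) 180 = \left(204 + \frac{1}{-168}\right) 180 = \left(204 - \frac{1}{168}\right) 180 = \frac{34271}{168} \cdot 180 = \frac{514065}{14}$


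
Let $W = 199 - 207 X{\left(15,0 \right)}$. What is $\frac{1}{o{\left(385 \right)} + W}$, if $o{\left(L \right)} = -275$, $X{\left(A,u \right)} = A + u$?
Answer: $- \frac{1}{3181} \approx -0.00031437$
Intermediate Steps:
$W = -2906$ ($W = 199 - 207 \left(15 + 0\right) = 199 - 3105 = -2906$)
$\frac{1}{o{\left(385 \right)} + W} = \frac{1}{-275 - 2906} = \frac{1}{-3181} = - \frac{1}{3181}$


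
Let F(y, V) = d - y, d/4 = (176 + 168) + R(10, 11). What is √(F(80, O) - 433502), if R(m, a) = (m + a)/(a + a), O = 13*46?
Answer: 4*I*√3268529/11 ≈ 657.42*I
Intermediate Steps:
O = 598
R(m, a) = (a + m)/(2*a) (R(m, a) = (a + m)/((2*a)) = (a + m)*(1/(2*a)) = (a + m)/(2*a))
d = 15178/11 (d = 4*((176 + 168) + (½)*(11 + 10)/11) = 4*(344 + (½)*(1/11)*21) = 4*(344 + 21/22) = 4*(7589/22) = 15178/11 ≈ 1379.8)
F(y, V) = 15178/11 - y
√(F(80, O) - 433502) = √((15178/11 - 1*80) - 433502) = √((15178/11 - 80) - 433502) = √(14298/11 - 433502) = √(-4754224/11) = 4*I*√3268529/11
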